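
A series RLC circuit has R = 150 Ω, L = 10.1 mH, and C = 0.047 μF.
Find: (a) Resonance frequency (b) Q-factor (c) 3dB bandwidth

Step 1 — Resonance: ω₀ = 1/√(LC) = 1/√(0.0101·4.7e-08) = 4.59e+04 rad/s.
Step 2 — f₀ = ω₀/(2π) = 7305 Hz.
Step 3 — Series Q: Q = ω₀L/R = 4.59e+04·0.0101/150 = 3.09.
Step 4 — Bandwidth: Δω = ω₀/Q = 1.485e+04 rad/s; BW = Δω/(2π) = 2364 Hz.

(a) f₀ = 7305 Hz  (b) Q = 3.09  (c) BW = 2364 Hz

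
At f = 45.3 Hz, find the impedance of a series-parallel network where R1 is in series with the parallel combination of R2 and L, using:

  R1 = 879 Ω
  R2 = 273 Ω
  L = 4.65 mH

Step 1 — Angular frequency: ω = 2π·f = 2π·45.3 = 284.6 rad/s.
Step 2 — Component impedances:
  R1: Z = R = 879 Ω
  R2: Z = R = 273 Ω
  L: Z = jωL = j·284.6·0.00465 = 0 + j1.324 Ω
Step 3 — Parallel branch: R2 || L = 1/(1/R2 + 1/L) = 0.006416 + j1.323 Ω.
Step 4 — Series with R1: Z_total = R1 + (R2 || L) = 879 + j1.323 Ω = 879∠0.1° Ω.

Z = 879 + j1.323 Ω = 879∠0.1° Ω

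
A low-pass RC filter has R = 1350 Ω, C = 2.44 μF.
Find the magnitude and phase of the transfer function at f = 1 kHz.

Step 1 — Angular frequency: ω = 2π·1000 = 6283 rad/s.
Step 2 — Transfer function: H(jω) = 1/(1 + jωRC).
Step 3 — Denominator: 1 + jωRC = 1 + j·6283·1350·2.44e-06 = 1 + j20.7.
Step 4 — H = 0.002329 - j0.0482.
Step 5 — Magnitude: |H| = 0.04826 (-26.3 dB); phase: φ = -87.2°.

|H| = 0.04826 (-26.3 dB), φ = -87.2°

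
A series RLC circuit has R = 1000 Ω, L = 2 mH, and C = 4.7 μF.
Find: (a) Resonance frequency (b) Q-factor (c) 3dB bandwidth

Step 1 — Resonance condition Im(Z)=0 gives ω₀ = 1/√(LC).
Step 2 — ω₀ = 1/√(0.002·4.7e-06) = 1.031e+04 rad/s.
Step 3 — f₀ = ω₀/(2π) = 1642 Hz.
Step 4 — Series Q: Q = ω₀L/R = 1.031e+04·0.002/1000 = 0.02063.
Step 5 — 3dB bandwidth: Δω = ω₀/Q = 5e+05 rad/s; BW = Δω/(2π) = 7.958e+04 Hz.

(a) f₀ = 1642 Hz  (b) Q = 0.02063  (c) BW = 7.958e+04 Hz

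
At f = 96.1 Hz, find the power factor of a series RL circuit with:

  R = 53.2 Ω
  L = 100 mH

Step 1 — Angular frequency: ω = 2π·f = 2π·96.1 = 603.8 rad/s.
Step 2 — Component impedances:
  R: Z = R = 53.2 Ω
  L: Z = jωL = j·603.8·0.1 = 0 + j60.38 Ω
Step 3 — Series combination: Z_total = R + L = 53.2 + j60.38 Ω = 80.47∠48.6° Ω.
Step 4 — Power factor: PF = cos(φ) = Re(Z)/|Z| = 53.2/80.47 = 0.6611.
Step 5 — Type: Im(Z) = 60.38 ⇒ lagging (phase φ = 48.6°).

PF = 0.6611 (lagging, φ = 48.6°)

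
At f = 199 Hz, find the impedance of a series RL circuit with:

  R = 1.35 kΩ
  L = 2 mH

Step 1 — Angular frequency: ω = 2π·f = 2π·199 = 1250 rad/s.
Step 2 — Component impedances:
  R: Z = R = 1350 Ω
  L: Z = jωL = j·1250·0.002 = 0 + j2.501 Ω
Step 3 — Series combination: Z_total = R + L = 1350 + j2.501 Ω = 1350∠0.1° Ω.

Z = 1350 + j2.501 Ω = 1350∠0.1° Ω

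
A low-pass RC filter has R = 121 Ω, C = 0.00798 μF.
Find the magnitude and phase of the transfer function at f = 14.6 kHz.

Step 1 — Angular frequency: ω = 2π·1.46e+04 = 9.173e+04 rad/s.
Step 2 — Transfer function: H(jω) = 1/(1 + jωRC).
Step 3 — Denominator: 1 + jωRC = 1 + j·9.173e+04·121·7.98e-09 = 1 + j0.08858.
Step 4 — H = 0.9922 - j0.08789.
Step 5 — Magnitude: |H| = 0.9961 (-0.0 dB); phase: φ = -5.1°.

|H| = 0.9961 (-0.0 dB), φ = -5.1°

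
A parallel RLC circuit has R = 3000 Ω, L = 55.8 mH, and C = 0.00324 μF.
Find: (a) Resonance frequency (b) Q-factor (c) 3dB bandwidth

Step 1 — Resonance: ω₀ = 1/√(LC) = 1/√(0.0558·3.24e-09) = 7.437e+04 rad/s.
Step 2 — f₀ = ω₀/(2π) = 1.184e+04 Hz.
Step 3 — Parallel Q: Q = R/(ω₀L) = 3000/(7.437e+04·0.0558) = 0.7229.
Step 4 — Bandwidth: Δω = ω₀/Q = 1.029e+05 rad/s; BW = Δω/(2π) = 1.637e+04 Hz.

(a) f₀ = 1.184e+04 Hz  (b) Q = 0.7229  (c) BW = 1.637e+04 Hz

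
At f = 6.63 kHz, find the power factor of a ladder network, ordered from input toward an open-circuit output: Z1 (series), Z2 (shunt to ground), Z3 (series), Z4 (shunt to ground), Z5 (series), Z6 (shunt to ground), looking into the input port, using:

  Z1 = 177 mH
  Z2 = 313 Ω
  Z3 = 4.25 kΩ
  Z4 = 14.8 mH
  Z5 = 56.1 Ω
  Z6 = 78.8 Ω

Step 1 — Angular frequency: ω = 2π·f = 2π·6630 = 4.166e+04 rad/s.
Step 2 — Component impedances:
  Z1: Z = jωL = j·4.166e+04·0.177 = 0 + j7373 Ω
  Z2: Z = R = 313 Ω
  Z3: Z = R = 4250 Ω
  Z4: Z = jωL = j·4.166e+04·0.0148 = 0 + j616.5 Ω
  Z5: Z = R = 56.1 Ω
  Z6: Z = R = 78.8 Ω
Step 3 — Ladder network (open output): work backward from the far end, alternating series and parallel combinations. Z_in = 292.1 + j7374 Ω = 7379∠87.7° Ω.
Step 4 — Power factor: PF = cos(φ) = Re(Z)/|Z| = 292.1/7379 = 0.03959.
Step 5 — Type: Im(Z) = 7374 ⇒ lagging (phase φ = 87.7°).

PF = 0.03959 (lagging, φ = 87.7°)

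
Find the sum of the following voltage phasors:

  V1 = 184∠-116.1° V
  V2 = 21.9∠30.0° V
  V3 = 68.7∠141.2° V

Step 1 — Convert each phasor to rectangular form:
  V1 = 184·(cos(-116.1°) + j·sin(-116.1°)) = -80.95 - j165.2 V
  V2 = 21.9·(cos(30.0°) + j·sin(30.0°)) = 18.97 + j10.95 V
  V3 = 68.7·(cos(141.2°) + j·sin(141.2°)) = -53.54 + j43.05 V
Step 2 — Sum components: V_total = -115.5 - j111.2 V.
Step 3 — Convert to polar: |V_total| = 160.4 V, ∠V_total = -136.1°.

V_total = 160.4∠-136.1° V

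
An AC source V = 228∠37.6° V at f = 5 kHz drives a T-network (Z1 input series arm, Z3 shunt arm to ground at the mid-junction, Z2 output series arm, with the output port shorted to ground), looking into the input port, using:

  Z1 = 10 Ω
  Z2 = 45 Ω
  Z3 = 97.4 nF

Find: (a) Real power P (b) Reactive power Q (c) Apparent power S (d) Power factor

Step 1 — Angular frequency: ω = 2π·f = 2π·5000 = 3.142e+04 rad/s.
Step 2 — Component impedances:
  Z1: Z = R = 10 Ω
  Z2: Z = R = 45 Ω
  Z3: Z = 1/(jωC) = -j/(ω·C) = 0 - j326.8 Ω
Step 3 — With the output port shorted to ground, the output series arm Z2 runs from the junction to ground; the shunt arm Z3 also runs from the junction to ground. They appear in parallel: Z3 || Z2 = 44.16 - j6.081 Ω.
Step 4 — Series with input arm Z1: Z_in = Z1 + (Z3 || Z2) = 54.16 - j6.081 Ω = 54.5∠-6.4° Ω.
Step 5 — Source phasor: V = 228∠37.6° V = 180.6 + j139.1 V.
Step 6 — Current: I = V / Z = 3.009 + j2.906 A = 4.183∠44.0° A.
Step 7 — Complex power: S = V·I* = 947.8 - j106.4 VA.
Step 8 — Real power: P = Re(S) = 947.8 W.
Step 9 — Reactive power: Q = Im(S) = -106.4 VAR.
Step 10 — Apparent power: |S| = 953.8 VA.
Step 11 — Power factor: PF = P/|S| = 0.9938 (leading).

(a) P = 947.8 W  (b) Q = -106.4 VAR  (c) S = 953.8 VA  (d) PF = 0.9938 (leading)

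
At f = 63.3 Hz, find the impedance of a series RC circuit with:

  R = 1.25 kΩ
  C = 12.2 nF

Step 1 — Angular frequency: ω = 2π·f = 2π·63.3 = 397.7 rad/s.
Step 2 — Component impedances:
  R: Z = R = 1250 Ω
  C: Z = 1/(jωC) = -j/(ω·C) = 0 - j2.061e+05 Ω
Step 3 — Series combination: Z_total = R + C = 1250 - j2.061e+05 Ω = 2.061e+05∠-89.7° Ω.

Z = 1250 - j2.061e+05 Ω = 2.061e+05∠-89.7° Ω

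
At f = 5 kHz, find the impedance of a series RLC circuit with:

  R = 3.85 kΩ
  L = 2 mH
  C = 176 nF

Step 1 — Angular frequency: ω = 2π·f = 2π·5000 = 3.142e+04 rad/s.
Step 2 — Component impedances:
  R: Z = R = 3850 Ω
  L: Z = jωL = j·3.142e+04·0.002 = 0 + j62.83 Ω
  C: Z = 1/(jωC) = -j/(ω·C) = 0 - j180.9 Ω
Step 3 — Series combination: Z_total = R + L + C = 3850 - j118 Ω = 3852∠-1.8° Ω.

Z = 3850 - j118 Ω = 3852∠-1.8° Ω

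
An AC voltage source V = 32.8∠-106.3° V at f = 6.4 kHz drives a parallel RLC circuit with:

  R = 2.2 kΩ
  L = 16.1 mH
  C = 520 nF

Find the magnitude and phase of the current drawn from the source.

Step 1 — Angular frequency: ω = 2π·f = 2π·6400 = 4.021e+04 rad/s.
Step 2 — Component impedances:
  R: Z = R = 2200 Ω
  L: Z = jωL = j·4.021e+04·0.0161 = 0 + j647.4 Ω
  C: Z = 1/(jωC) = -j/(ω·C) = 0 - j47.82 Ω
Step 3 — Parallel combination: 1/Z_total = 1/R + 1/L + 1/C; Z_total = 1.211 - j51.61 Ω = 51.62∠-88.7° Ω.
Step 4 — Source phasor: V = 32.8∠-106.3° V = -9.206 - j31.48 V.
Step 5 — Ohm's law: I = V / Z_total = (-9.206 - j31.48) / (1.211 - j51.61) = 0.6055 - j0.1926 A.
Step 6 — Convert to polar: |I| = 0.6354 A, ∠I = -17.6°.

I = 0.6354∠-17.6° A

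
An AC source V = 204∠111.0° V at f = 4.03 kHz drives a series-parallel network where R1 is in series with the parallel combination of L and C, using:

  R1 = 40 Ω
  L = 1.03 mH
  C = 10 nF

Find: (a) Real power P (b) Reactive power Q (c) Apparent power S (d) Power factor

Step 1 — Angular frequency: ω = 2π·f = 2π·4030 = 2.532e+04 rad/s.
Step 2 — Component impedances:
  R1: Z = R = 40 Ω
  L: Z = jωL = j·2.532e+04·0.00103 = 0 + j26.08 Ω
  C: Z = 1/(jωC) = -j/(ω·C) = 0 - j3949 Ω
Step 3 — Parallel branch: L || C = 1/(1/L + 1/C) = 0 + j26.25 Ω.
Step 4 — Series with R1: Z_total = R1 + (L || C) = 40 + j26.25 Ω = 47.85∠33.3° Ω.
Step 5 — Source phasor: V = 204∠111.0° V = -73.11 + j190.5 V.
Step 6 — Current: I = V / Z = 0.9068 + j4.166 A = 4.264∠77.7° A.
Step 7 — Complex power: S = V·I* = 727.1 + j477.3 VA.
Step 8 — Real power: P = Re(S) = 727.1 W.
Step 9 — Reactive power: Q = Im(S) = 477.3 VAR.
Step 10 — Apparent power: |S| = 869.8 VA.
Step 11 — Power factor: PF = P/|S| = 0.836 (lagging).

(a) P = 727.1 W  (b) Q = 477.3 VAR  (c) S = 869.8 VA  (d) PF = 0.836 (lagging)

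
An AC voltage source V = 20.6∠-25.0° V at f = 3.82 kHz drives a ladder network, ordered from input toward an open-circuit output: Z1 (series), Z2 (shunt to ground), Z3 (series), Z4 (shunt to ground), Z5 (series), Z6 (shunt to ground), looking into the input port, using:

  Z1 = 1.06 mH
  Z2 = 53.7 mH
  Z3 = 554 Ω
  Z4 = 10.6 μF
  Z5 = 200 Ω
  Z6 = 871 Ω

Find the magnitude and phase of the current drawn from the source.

Step 1 — Angular frequency: ω = 2π·f = 2π·3820 = 2.4e+04 rad/s.
Step 2 — Component impedances:
  Z1: Z = jωL = j·2.4e+04·0.00106 = 0 + j25.44 Ω
  Z2: Z = jωL = j·2.4e+04·0.0537 = 0 + j1289 Ω
  Z3: Z = R = 554 Ω
  Z4: Z = 1/(jωC) = -j/(ω·C) = 0 - j3.931 Ω
  Z5: Z = R = 200 Ω
  Z6: Z = R = 871 Ω
Step 3 — Ladder network (open output): work backward from the far end, alternating series and parallel combinations. Z_in = 470 + j224.2 Ω = 520.7∠25.5° Ω.
Step 4 — Source phasor: V = 20.6∠-25.0° V = 18.67 - j8.706 V.
Step 5 — Ohm's law: I = V / Z_total = (18.67 - j8.706) / (470 + j224.2) = 0.02516 - j0.03052 A.
Step 6 — Convert to polar: |I| = 0.03956 A, ∠I = -50.5°.

I = 0.03956∠-50.5° A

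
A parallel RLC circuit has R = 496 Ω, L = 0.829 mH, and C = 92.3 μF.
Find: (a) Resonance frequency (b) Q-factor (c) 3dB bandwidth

Step 1 — Resonance: ω₀ = 1/√(LC) = 1/√(0.000829·9.23e-05) = 3615 rad/s.
Step 2 — f₀ = ω₀/(2π) = 575.4 Hz.
Step 3 — Parallel Q: Q = R/(ω₀L) = 496/(3615·0.000829) = 165.5.
Step 4 — Bandwidth: Δω = ω₀/Q = 21.84 rad/s; BW = Δω/(2π) = 3.476 Hz.

(a) f₀ = 575.4 Hz  (b) Q = 165.5  (c) BW = 3.476 Hz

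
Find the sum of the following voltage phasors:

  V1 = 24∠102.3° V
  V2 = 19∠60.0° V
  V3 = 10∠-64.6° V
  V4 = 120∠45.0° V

Step 1 — Convert each phasor to rectangular form:
  V1 = 24·(cos(102.3°) + j·sin(102.3°)) = -5.113 + j23.45 V
  V2 = 19·(cos(60.0°) + j·sin(60.0°)) = 9.5 + j16.45 V
  V3 = 10·(cos(-64.6°) + j·sin(-64.6°)) = 4.289 - j9.033 V
  V4 = 120·(cos(45.0°) + j·sin(45.0°)) = 84.85 + j84.85 V
Step 2 — Sum components: V_total = 93.53 + j115.7 V.
Step 3 — Convert to polar: |V_total| = 148.8 V, ∠V_total = 51.1°.

V_total = 148.8∠51.1° V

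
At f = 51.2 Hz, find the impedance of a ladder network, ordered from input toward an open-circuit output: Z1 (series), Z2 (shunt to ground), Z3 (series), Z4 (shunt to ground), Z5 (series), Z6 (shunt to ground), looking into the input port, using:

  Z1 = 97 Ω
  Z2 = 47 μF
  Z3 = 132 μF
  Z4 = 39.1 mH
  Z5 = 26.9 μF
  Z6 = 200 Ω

Step 1 — Angular frequency: ω = 2π·f = 2π·51.2 = 321.7 rad/s.
Step 2 — Component impedances:
  Z1: Z = R = 97 Ω
  Z2: Z = 1/(jωC) = -j/(ω·C) = 0 - j66.14 Ω
  Z3: Z = 1/(jωC) = -j/(ω·C) = 0 - j23.55 Ω
  Z4: Z = jωL = j·321.7·0.0391 = 0 + j12.58 Ω
  Z5: Z = 1/(jωC) = -j/(ω·C) = 0 - j115.6 Ω
  Z6: Z = R = 200 Ω
Step 3 — Ladder network (open output): work backward from the far end, alternating series and parallel combinations. Z_in = 97.46 - j9.176 Ω = 97.89∠-5.4° Ω.

Z = 97.46 - j9.176 Ω = 97.89∠-5.4° Ω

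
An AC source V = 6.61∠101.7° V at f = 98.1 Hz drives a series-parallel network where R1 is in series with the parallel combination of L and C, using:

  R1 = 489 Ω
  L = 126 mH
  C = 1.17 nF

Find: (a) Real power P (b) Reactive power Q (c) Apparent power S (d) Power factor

Step 1 — Angular frequency: ω = 2π·f = 2π·98.1 = 616.4 rad/s.
Step 2 — Component impedances:
  R1: Z = R = 489 Ω
  L: Z = jωL = j·616.4·0.126 = 0 + j77.66 Ω
  C: Z = 1/(jωC) = -j/(ω·C) = 0 - j1.387e+06 Ω
Step 3 — Parallel branch: L || C = 1/(1/L + 1/C) = 0 + j77.67 Ω.
Step 4 — Series with R1: Z_total = R1 + (L || C) = 489 + j77.67 Ω = 495.1∠9.0° Ω.
Step 5 — Source phasor: V = 6.61∠101.7° V = -1.34 + j6.473 V.
Step 6 — Current: I = V / Z = -0.0006231 + j0.01334 A = 0.01335∠92.7° A.
Step 7 — Complex power: S = V·I* = 0.08715 + j0.01384 VA.
Step 8 — Real power: P = Re(S) = 0.08715 W.
Step 9 — Reactive power: Q = Im(S) = 0.01384 VAR.
Step 10 — Apparent power: |S| = 0.08824 VA.
Step 11 — Power factor: PF = P/|S| = 0.9876 (lagging).

(a) P = 0.08715 W  (b) Q = 0.01384 VAR  (c) S = 0.08824 VA  (d) PF = 0.9876 (lagging)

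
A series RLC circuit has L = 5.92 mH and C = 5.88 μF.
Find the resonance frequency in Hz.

Step 1 — Resonance condition Im(Z)=0 gives ω₀ = 1/√(LC).
Step 2 — ω₀ = 1/√(0.00592·5.88e-06) = 5360 rad/s.
Step 3 — f₀ = ω₀/(2π) = 853 Hz.

f₀ = 853 Hz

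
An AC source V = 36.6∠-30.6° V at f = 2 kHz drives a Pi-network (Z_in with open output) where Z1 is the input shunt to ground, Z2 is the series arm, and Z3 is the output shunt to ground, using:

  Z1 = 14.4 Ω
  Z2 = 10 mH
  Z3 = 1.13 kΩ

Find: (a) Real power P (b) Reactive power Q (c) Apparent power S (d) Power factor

Step 1 — Angular frequency: ω = 2π·f = 2π·2000 = 1.257e+04 rad/s.
Step 2 — Component impedances:
  Z1: Z = R = 14.4 Ω
  Z2: Z = jωL = j·1.257e+04·0.01 = 0 + j125.7 Ω
  Z3: Z = R = 1130 Ω
Step 3 — With open output, the series arm Z2 and the output shunt Z3 appear in series to ground: Z2 + Z3 = 1130 + j125.7 Ω.
Step 4 — Parallel with input shunt Z1: Z_in = Z1 || (Z2 + Z3) = 14.22 + j0.01966 Ω = 14.22∠0.1° Ω.
Step 5 — Source phasor: V = 36.6∠-30.6° V = 31.5 - j18.63 V.
Step 6 — Current: I = V / Z = 2.213 - j1.313 A = 2.574∠-30.7° A.
Step 7 — Complex power: S = V·I* = 94.2 + j0.1302 VA.
Step 8 — Real power: P = Re(S) = 94.2 W.
Step 9 — Reactive power: Q = Im(S) = 0.1302 VAR.
Step 10 — Apparent power: |S| = 94.2 VA.
Step 11 — Power factor: PF = P/|S| = 1 (lagging).

(a) P = 94.2 W  (b) Q = 0.1302 VAR  (c) S = 94.2 VA  (d) PF = 1 (lagging)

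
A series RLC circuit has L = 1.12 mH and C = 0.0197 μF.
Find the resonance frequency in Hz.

Step 1 — Resonance condition Im(Z)=0 gives ω₀ = 1/√(LC).
Step 2 — ω₀ = 1/√(0.00112·1.97e-08) = 2.129e+05 rad/s.
Step 3 — f₀ = ω₀/(2π) = 3.388e+04 Hz.

f₀ = 3.388e+04 Hz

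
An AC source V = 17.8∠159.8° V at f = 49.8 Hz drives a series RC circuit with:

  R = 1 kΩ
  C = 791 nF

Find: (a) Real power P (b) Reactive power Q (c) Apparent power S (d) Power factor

Step 1 — Angular frequency: ω = 2π·f = 2π·49.8 = 312.9 rad/s.
Step 2 — Component impedances:
  R: Z = R = 1000 Ω
  C: Z = 1/(jωC) = -j/(ω·C) = 0 - j4040 Ω
Step 3 — Series combination: Z_total = R + C = 1000 - j4040 Ω = 4162∠-76.1° Ω.
Step 4 — Source phasor: V = 17.8∠159.8° V = -16.71 + j6.146 V.
Step 5 — Current: I = V / Z = -0.002398 - j0.003541 A = 0.004277∠-124.1° A.
Step 6 — Complex power: S = V·I* = 0.01829 - j0.07389 VA.
Step 7 — Real power: P = Re(S) = 0.01829 W.
Step 8 — Reactive power: Q = Im(S) = -0.07389 VAR.
Step 9 — Apparent power: |S| = 0.07612 VA.
Step 10 — Power factor: PF = P/|S| = 0.2403 (leading).

(a) P = 0.01829 W  (b) Q = -0.07389 VAR  (c) S = 0.07612 VA  (d) PF = 0.2403 (leading)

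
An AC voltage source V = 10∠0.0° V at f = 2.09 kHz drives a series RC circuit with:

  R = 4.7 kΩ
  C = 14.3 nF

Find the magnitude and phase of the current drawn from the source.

Step 1 — Angular frequency: ω = 2π·f = 2π·2090 = 1.313e+04 rad/s.
Step 2 — Component impedances:
  R: Z = R = 4700 Ω
  C: Z = 1/(jωC) = -j/(ω·C) = 0 - j5325 Ω
Step 3 — Series combination: Z_total = R + C = 4700 - j5325 Ω = 7103∠-48.6° Ω.
Step 4 — Source phasor: V = 10∠0.0° V = 10 V.
Step 5 — Ohm's law: I = V / Z_total = (10) / (4700 - j5325) = 0.0009317 + j0.001056 A.
Step 6 — Convert to polar: |I| = 0.001408 A, ∠I = 48.6°.

I = 0.001408∠48.6° A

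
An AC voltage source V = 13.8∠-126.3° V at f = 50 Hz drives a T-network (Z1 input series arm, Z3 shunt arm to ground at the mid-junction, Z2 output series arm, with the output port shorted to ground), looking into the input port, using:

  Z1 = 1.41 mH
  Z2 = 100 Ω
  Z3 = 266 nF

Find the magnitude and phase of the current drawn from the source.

Step 1 — Angular frequency: ω = 2π·f = 2π·50 = 314.2 rad/s.
Step 2 — Component impedances:
  Z1: Z = jωL = j·314.2·0.00141 = 0 + j0.443 Ω
  Z2: Z = R = 100 Ω
  Z3: Z = 1/(jωC) = -j/(ω·C) = 0 - j1.197e+04 Ω
Step 3 — With the output port shorted to ground, the output series arm Z2 runs from the junction to ground; the shunt arm Z3 also runs from the junction to ground. They appear in parallel: Z3 || Z2 = 99.99 - j0.8356 Ω.
Step 4 — Series with input arm Z1: Z_in = Z1 + (Z3 || Z2) = 99.99 - j0.3926 Ω = 99.99∠-0.2° Ω.
Step 5 — Source phasor: V = 13.8∠-126.3° V = -8.17 - j11.12 V.
Step 6 — Ohm's law: I = V / Z_total = (-8.17 - j11.12) / (99.99 - j0.3926) = -0.08127 - j0.1115 A.
Step 7 — Convert to polar: |I| = 0.138 A, ∠I = -126.1°.

I = 0.138∠-126.1° A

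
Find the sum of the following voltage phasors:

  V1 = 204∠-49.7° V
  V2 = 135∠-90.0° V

Step 1 — Convert each phasor to rectangular form:
  V1 = 204·(cos(-49.7°) + j·sin(-49.7°)) = 131.9 - j155.6 V
  V2 = 135·(cos(-90.0°) + j·sin(-90.0°)) = 0 - j135 V
Step 2 — Sum components: V_total = 131.9 - j290.6 V.
Step 3 — Convert to polar: |V_total| = 319.1 V, ∠V_total = -65.6°.

V_total = 319.1∠-65.6° V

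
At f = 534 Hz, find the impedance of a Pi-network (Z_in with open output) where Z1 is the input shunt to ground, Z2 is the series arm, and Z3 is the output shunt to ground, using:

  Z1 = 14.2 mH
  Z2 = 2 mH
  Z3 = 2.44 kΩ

Step 1 — Angular frequency: ω = 2π·f = 2π·534 = 3355 rad/s.
Step 2 — Component impedances:
  Z1: Z = jωL = j·3355·0.0142 = 0 + j47.64 Ω
  Z2: Z = jωL = j·3355·0.002 = 0 + j6.71 Ω
  Z3: Z = R = 2440 Ω
Step 3 — With open output, the series arm Z2 and the output shunt Z3 appear in series to ground: Z2 + Z3 = 2440 + j6.71 Ω.
Step 4 — Parallel with input shunt Z1: Z_in = Z1 || (Z2 + Z3) = 0.9299 + j47.62 Ω = 47.63∠88.9° Ω.

Z = 0.9299 + j47.62 Ω = 47.63∠88.9° Ω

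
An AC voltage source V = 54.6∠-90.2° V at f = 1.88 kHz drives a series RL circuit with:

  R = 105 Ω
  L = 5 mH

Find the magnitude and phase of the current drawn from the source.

Step 1 — Angular frequency: ω = 2π·f = 2π·1880 = 1.181e+04 rad/s.
Step 2 — Component impedances:
  R: Z = R = 105 Ω
  L: Z = jωL = j·1.181e+04·0.005 = 0 + j59.06 Ω
Step 3 — Series combination: Z_total = R + L = 105 + j59.06 Ω = 120.5∠29.4° Ω.
Step 4 — Source phasor: V = 54.6∠-90.2° V = -0.1906 - j54.6 V.
Step 5 — Ohm's law: I = V / Z_total = (-0.1906 - j54.6) / (105 + j59.06) = -0.2236 - j0.3942 A.
Step 6 — Convert to polar: |I| = 0.4532 A, ∠I = -119.6°.

I = 0.4532∠-119.6° A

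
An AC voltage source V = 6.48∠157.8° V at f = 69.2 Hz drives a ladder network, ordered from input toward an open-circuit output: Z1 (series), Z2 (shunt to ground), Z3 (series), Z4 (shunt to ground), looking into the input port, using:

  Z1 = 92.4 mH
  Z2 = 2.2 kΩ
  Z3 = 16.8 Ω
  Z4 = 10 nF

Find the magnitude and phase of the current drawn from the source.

Step 1 — Angular frequency: ω = 2π·f = 2π·69.2 = 434.8 rad/s.
Step 2 — Component impedances:
  Z1: Z = jωL = j·434.8·0.0924 = 0 + j40.18 Ω
  Z2: Z = R = 2200 Ω
  Z3: Z = R = 16.8 Ω
  Z4: Z = 1/(jωC) = -j/(ω·C) = 0 - j2.3e+05 Ω
Step 3 — Ladder network (open output): work backward from the far end, alternating series and parallel combinations. Z_in = 2200 + j19.13 Ω = 2200∠0.5° Ω.
Step 4 — Source phasor: V = 6.48∠157.8° V = -6 + j2.448 V.
Step 5 — Ohm's law: I = V / Z_total = (-6 + j2.448) / (2200 + j19.13) = -0.002717 + j0.001137 A.
Step 6 — Convert to polar: |I| = 0.002946 A, ∠I = 157.3°.

I = 0.002946∠157.3° A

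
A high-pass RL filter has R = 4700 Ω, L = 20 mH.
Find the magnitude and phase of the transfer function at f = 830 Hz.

Step 1 — Angular frequency: ω = 2π·830 = 5215 rad/s.
Step 2 — Transfer function: H(jω) = jωL/(R + jωL).
Step 3 — Numerator jωL = j·104.3; denominator R + jωL = 4700 + j104.3.
Step 4 — H = 0.0004922 + j0.02218.
Step 5 — Magnitude: |H| = 0.02219 (-33.1 dB); phase: φ = 88.7°.

|H| = 0.02219 (-33.1 dB), φ = 88.7°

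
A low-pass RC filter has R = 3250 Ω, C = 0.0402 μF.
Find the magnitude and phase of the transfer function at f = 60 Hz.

Step 1 — Angular frequency: ω = 2π·60 = 377 rad/s.
Step 2 — Transfer function: H(jω) = 1/(1 + jωRC).
Step 3 — Denominator: 1 + jωRC = 1 + j·377·3250·4.02e-08 = 1 + j0.04925.
Step 4 — H = 0.9976 - j0.04913.
Step 5 — Magnitude: |H| = 0.9988 (-0.0 dB); phase: φ = -2.8°.

|H| = 0.9988 (-0.0 dB), φ = -2.8°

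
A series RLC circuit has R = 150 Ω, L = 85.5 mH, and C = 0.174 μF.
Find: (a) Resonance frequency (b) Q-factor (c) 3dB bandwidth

Step 1 — Resonance: ω₀ = 1/√(LC) = 1/√(0.0855·1.74e-07) = 8199 rad/s.
Step 2 — f₀ = ω₀/(2π) = 1305 Hz.
Step 3 — Series Q: Q = ω₀L/R = 8199·0.0855/150 = 4.673.
Step 4 — Bandwidth: Δω = ω₀/Q = 1754 rad/s; BW = Δω/(2π) = 279.2 Hz.

(a) f₀ = 1305 Hz  (b) Q = 4.673  (c) BW = 279.2 Hz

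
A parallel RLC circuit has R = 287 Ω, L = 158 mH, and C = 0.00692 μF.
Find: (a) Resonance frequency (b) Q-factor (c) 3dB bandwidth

Step 1 — Resonance: ω₀ = 1/√(LC) = 1/√(0.158·6.92e-09) = 3.024e+04 rad/s.
Step 2 — f₀ = ω₀/(2π) = 4813 Hz.
Step 3 — Parallel Q: Q = R/(ω₀L) = 287/(3.024e+04·0.158) = 0.06006.
Step 4 — Bandwidth: Δω = ω₀/Q = 5.035e+05 rad/s; BW = Δω/(2π) = 8.014e+04 Hz.

(a) f₀ = 4813 Hz  (b) Q = 0.06006  (c) BW = 8.014e+04 Hz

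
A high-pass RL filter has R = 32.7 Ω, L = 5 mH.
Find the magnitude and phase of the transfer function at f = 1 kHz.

Step 1 — Angular frequency: ω = 2π·1000 = 6283 rad/s.
Step 2 — Transfer function: H(jω) = jωL/(R + jωL).
Step 3 — Numerator jωL = j·31.42; denominator R + jωL = 32.7 + j31.42.
Step 4 — H = 0.48 + j0.4996.
Step 5 — Magnitude: |H| = 0.6928 (-3.2 dB); phase: φ = 46.1°.

|H| = 0.6928 (-3.2 dB), φ = 46.1°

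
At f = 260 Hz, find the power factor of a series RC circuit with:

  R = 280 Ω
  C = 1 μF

Step 1 — Angular frequency: ω = 2π·f = 2π·260 = 1634 rad/s.
Step 2 — Component impedances:
  R: Z = R = 280 Ω
  C: Z = 1/(jωC) = -j/(ω·C) = 0 - j612.1 Ω
Step 3 — Series combination: Z_total = R + C = 280 - j612.1 Ω = 673.1∠-65.4° Ω.
Step 4 — Power factor: PF = cos(φ) = Re(Z)/|Z| = 280/673.1 = 0.416.
Step 5 — Type: Im(Z) = -612.1 ⇒ leading (phase φ = -65.4°).

PF = 0.416 (leading, φ = -65.4°)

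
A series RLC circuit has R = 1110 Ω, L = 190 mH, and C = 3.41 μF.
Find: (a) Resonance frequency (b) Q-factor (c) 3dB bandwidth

Step 1 — Resonance: ω₀ = 1/√(LC) = 1/√(0.19·3.41e-06) = 1242 rad/s.
Step 2 — f₀ = ω₀/(2π) = 197.7 Hz.
Step 3 — Series Q: Q = ω₀L/R = 1242·0.19/1110 = 0.2127.
Step 4 — Bandwidth: Δω = ω₀/Q = 5842 rad/s; BW = Δω/(2π) = 929.8 Hz.

(a) f₀ = 197.7 Hz  (b) Q = 0.2127  (c) BW = 929.8 Hz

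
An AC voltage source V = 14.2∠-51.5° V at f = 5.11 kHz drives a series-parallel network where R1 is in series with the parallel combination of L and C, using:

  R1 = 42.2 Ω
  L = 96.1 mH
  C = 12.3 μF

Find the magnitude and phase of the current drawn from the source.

Step 1 — Angular frequency: ω = 2π·f = 2π·5110 = 3.211e+04 rad/s.
Step 2 — Component impedances:
  R1: Z = R = 42.2 Ω
  L: Z = jωL = j·3.211e+04·0.0961 = 0 + j3085 Ω
  C: Z = 1/(jωC) = -j/(ω·C) = 0 - j2.532 Ω
Step 3 — Parallel branch: L || C = 1/(1/L + 1/C) = 0 - j2.534 Ω.
Step 4 — Series with R1: Z_total = R1 + (L || C) = 42.2 - j2.534 Ω = 42.28∠-3.4° Ω.
Step 5 — Source phasor: V = 14.2∠-51.5° V = 8.84 - j11.11 V.
Step 6 — Ohm's law: I = V / Z_total = (8.84 - j11.11) / (42.2 - j2.534) = 0.2245 - j0.2499 A.
Step 7 — Convert to polar: |I| = 0.3359 A, ∠I = -48.1°.

I = 0.3359∠-48.1° A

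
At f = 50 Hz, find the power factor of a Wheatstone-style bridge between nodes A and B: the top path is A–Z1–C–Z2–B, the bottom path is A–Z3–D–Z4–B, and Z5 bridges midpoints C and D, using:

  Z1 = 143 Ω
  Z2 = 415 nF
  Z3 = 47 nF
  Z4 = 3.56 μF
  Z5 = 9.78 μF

Step 1 — Angular frequency: ω = 2π·f = 2π·50 = 314.2 rad/s.
Step 2 — Component impedances:
  Z1: Z = R = 143 Ω
  Z2: Z = 1/(jωC) = -j/(ω·C) = 0 - j7670 Ω
  Z3: Z = 1/(jωC) = -j/(ω·C) = 0 - j6.773e+04 Ω
  Z4: Z = 1/(jωC) = -j/(ω·C) = 0 - j894.1 Ω
  Z5: Z = 1/(jωC) = -j/(ω·C) = 0 - j325.5 Ω
Step 3 — Bridge requires nodal analysis (the Z5 bridge couples midpoints C and D, so the two paths cannot be reduced to a simple series/parallel combination). Setting node B to ground and injecting 1 A at node A, the 3-node admittance system at A, C, D solves to V_A = Z_AB = 141.8 - j1051 Ω = 1061∠-82.3° Ω.
Step 4 — Power factor: PF = cos(φ) = Re(Z)/|Z| = 141.82/1060.9 = 0.1337.
Step 5 — Type: Im(Z) = -1051 ⇒ leading (phase φ = -82.3°).

PF = 0.1337 (leading, φ = -82.3°)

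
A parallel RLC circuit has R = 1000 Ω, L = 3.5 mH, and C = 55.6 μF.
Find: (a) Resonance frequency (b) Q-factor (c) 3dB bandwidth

Step 1 — Resonance: ω₀ = 1/√(LC) = 1/√(0.0035·5.56e-05) = 2267 rad/s.
Step 2 — f₀ = ω₀/(2π) = 360.8 Hz.
Step 3 — Parallel Q: Q = R/(ω₀L) = 1000/(2267·0.0035) = 126.
Step 4 — Bandwidth: Δω = ω₀/Q = 17.99 rad/s; BW = Δω/(2π) = 2.862 Hz.

(a) f₀ = 360.8 Hz  (b) Q = 126  (c) BW = 2.862 Hz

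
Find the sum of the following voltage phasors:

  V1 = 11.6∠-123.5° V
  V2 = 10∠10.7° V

Step 1 — Convert each phasor to rectangular form:
  V1 = 11.6·(cos(-123.5°) + j·sin(-123.5°)) = -6.402 - j9.673 V
  V2 = 10·(cos(10.7°) + j·sin(10.7°)) = 9.826 + j1.857 V
Step 2 — Sum components: V_total = 3.424 - j7.816 V.
Step 3 — Convert to polar: |V_total| = 8.533 V, ∠V_total = -66.3°.

V_total = 8.533∠-66.3° V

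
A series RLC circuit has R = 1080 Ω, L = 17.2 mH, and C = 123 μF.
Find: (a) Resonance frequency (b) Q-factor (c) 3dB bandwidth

Step 1 — Resonance: ω₀ = 1/√(LC) = 1/√(0.0172·0.000123) = 687.5 rad/s.
Step 2 — f₀ = ω₀/(2π) = 109.4 Hz.
Step 3 — Series Q: Q = ω₀L/R = 687.5·0.0172/1080 = 0.01095.
Step 4 — Bandwidth: Δω = ω₀/Q = 6.279e+04 rad/s; BW = Δω/(2π) = 9993 Hz.

(a) f₀ = 109.4 Hz  (b) Q = 0.01095  (c) BW = 9993 Hz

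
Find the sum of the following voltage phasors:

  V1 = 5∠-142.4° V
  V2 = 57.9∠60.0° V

Step 1 — Convert each phasor to rectangular form:
  V1 = 5·(cos(-142.4°) + j·sin(-142.4°)) = -3.961 - j3.051 V
  V2 = 57.9·(cos(60.0°) + j·sin(60.0°)) = 28.95 + j50.14 V
Step 2 — Sum components: V_total = 24.99 + j47.09 V.
Step 3 — Convert to polar: |V_total| = 53.31 V, ∠V_total = 62.0°.

V_total = 53.31∠62.0° V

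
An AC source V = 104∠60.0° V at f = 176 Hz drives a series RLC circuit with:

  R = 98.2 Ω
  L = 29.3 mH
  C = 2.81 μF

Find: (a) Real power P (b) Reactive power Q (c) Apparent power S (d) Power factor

Step 1 — Angular frequency: ω = 2π·f = 2π·176 = 1106 rad/s.
Step 2 — Component impedances:
  R: Z = R = 98.2 Ω
  L: Z = jωL = j·1106·0.0293 = 0 + j32.4 Ω
  C: Z = 1/(jωC) = -j/(ω·C) = 0 - j321.8 Ω
Step 3 — Series combination: Z_total = R + L + C = 98.2 - j289.4 Ω = 305.6∠-71.3° Ω.
Step 4 — Source phasor: V = 104∠60.0° V = 52 + j90.07 V.
Step 5 — Current: I = V / Z = -0.2244 + j0.2558 A = 0.3403∠131.3° A.
Step 6 — Complex power: S = V·I* = 11.37 - j33.51 VA.
Step 7 — Real power: P = Re(S) = 11.37 W.
Step 8 — Reactive power: Q = Im(S) = -33.51 VAR.
Step 9 — Apparent power: |S| = 35.39 VA.
Step 10 — Power factor: PF = P/|S| = 0.3213 (leading).

(a) P = 11.37 W  (b) Q = -33.51 VAR  (c) S = 35.39 VA  (d) PF = 0.3213 (leading)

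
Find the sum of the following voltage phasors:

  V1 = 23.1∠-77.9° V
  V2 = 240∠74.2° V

Step 1 — Convert each phasor to rectangular form:
  V1 = 23.1·(cos(-77.9°) + j·sin(-77.9°)) = 4.842 - j22.59 V
  V2 = 240·(cos(74.2°) + j·sin(74.2°)) = 65.35 + j230.9 V
Step 2 — Sum components: V_total = 70.19 + j208.3 V.
Step 3 — Convert to polar: |V_total| = 219.9 V, ∠V_total = 71.4°.

V_total = 219.9∠71.4° V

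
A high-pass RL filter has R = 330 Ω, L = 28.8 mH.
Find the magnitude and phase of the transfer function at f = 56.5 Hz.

Step 1 — Angular frequency: ω = 2π·56.5 = 355 rad/s.
Step 2 — Transfer function: H(jω) = jωL/(R + jωL).
Step 3 — Numerator jωL = j·10.22; denominator R + jωL = 330 + j10.22.
Step 4 — H = 0.000959 + j0.03095.
Step 5 — Magnitude: |H| = 0.03097 (-30.2 dB); phase: φ = 88.2°.

|H| = 0.03097 (-30.2 dB), φ = 88.2°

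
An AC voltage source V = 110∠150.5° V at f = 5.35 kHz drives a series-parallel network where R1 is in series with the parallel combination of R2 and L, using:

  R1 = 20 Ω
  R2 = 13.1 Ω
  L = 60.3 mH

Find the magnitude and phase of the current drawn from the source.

Step 1 — Angular frequency: ω = 2π·f = 2π·5350 = 3.362e+04 rad/s.
Step 2 — Component impedances:
  R1: Z = R = 20 Ω
  R2: Z = R = 13.1 Ω
  L: Z = jωL = j·3.362e+04·0.0603 = 0 + j2027 Ω
Step 3 — Parallel branch: R2 || L = 1/(1/R2 + 1/L) = 13.1 + j0.08466 Ω.
Step 4 — Series with R1: Z_total = R1 + (R2 || L) = 33.1 + j0.08466 Ω = 33.1∠0.1° Ω.
Step 5 — Source phasor: V = 110∠150.5° V = -95.74 + j54.17 V.
Step 6 — Ohm's law: I = V / Z_total = (-95.74 + j54.17) / (33.1 + j0.08466) = -2.888 + j1.644 A.
Step 7 — Convert to polar: |I| = 3.323 A, ∠I = 150.4°.

I = 3.323∠150.4° A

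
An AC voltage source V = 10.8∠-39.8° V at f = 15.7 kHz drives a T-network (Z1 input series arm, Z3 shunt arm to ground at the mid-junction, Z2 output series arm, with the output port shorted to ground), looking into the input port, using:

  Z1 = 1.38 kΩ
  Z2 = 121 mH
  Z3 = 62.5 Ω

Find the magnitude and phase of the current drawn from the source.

Step 1 — Angular frequency: ω = 2π·f = 2π·1.57e+04 = 9.865e+04 rad/s.
Step 2 — Component impedances:
  Z1: Z = R = 1380 Ω
  Z2: Z = jωL = j·9.865e+04·0.121 = 0 + j1.194e+04 Ω
  Z3: Z = R = 62.5 Ω
Step 3 — With the output port shorted to ground, the output series arm Z2 runs from the junction to ground; the shunt arm Z3 also runs from the junction to ground. They appear in parallel: Z3 || Z2 = 62.5 + j0.3273 Ω.
Step 4 — Series with input arm Z1: Z_in = Z1 + (Z3 || Z2) = 1442 + j0.3273 Ω = 1442∠0.0° Ω.
Step 5 — Source phasor: V = 10.8∠-39.8° V = 8.297 - j6.913 V.
Step 6 — Ohm's law: I = V / Z_total = (8.297 - j6.913) / (1442 + j0.3273) = 0.005751 - j0.004794 A.
Step 7 — Convert to polar: |I| = 0.007487 A, ∠I = -39.8°.

I = 0.007487∠-39.8° A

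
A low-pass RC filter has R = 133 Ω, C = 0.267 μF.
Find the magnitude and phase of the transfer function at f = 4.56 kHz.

Step 1 — Angular frequency: ω = 2π·4560 = 2.865e+04 rad/s.
Step 2 — Transfer function: H(jω) = 1/(1 + jωRC).
Step 3 — Denominator: 1 + jωRC = 1 + j·2.865e+04·133·2.67e-07 = 1 + j1.017.
Step 4 — H = 0.4914 - j0.4999.
Step 5 — Magnitude: |H| = 0.701 (-3.1 dB); phase: φ = -45.5°.

|H| = 0.701 (-3.1 dB), φ = -45.5°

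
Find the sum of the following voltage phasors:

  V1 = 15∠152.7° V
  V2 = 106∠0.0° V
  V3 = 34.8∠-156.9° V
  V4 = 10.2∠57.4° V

Step 1 — Convert each phasor to rectangular form:
  V1 = 15·(cos(152.7°) + j·sin(152.7°)) = -13.33 + j6.88 V
  V2 = 106·(cos(0.0°) + j·sin(0.0°)) = 106 V
  V3 = 34.8·(cos(-156.9°) + j·sin(-156.9°)) = -32.01 - j13.65 V
  V4 = 10.2·(cos(57.4°) + j·sin(57.4°)) = 5.495 + j8.593 V
Step 2 — Sum components: V_total = 66.16 + j1.819 V.
Step 3 — Convert to polar: |V_total| = 66.18 V, ∠V_total = 1.6°.

V_total = 66.18∠1.6° V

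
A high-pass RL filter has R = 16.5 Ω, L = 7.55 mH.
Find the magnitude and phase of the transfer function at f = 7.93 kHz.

Step 1 — Angular frequency: ω = 2π·7930 = 4.983e+04 rad/s.
Step 2 — Transfer function: H(jω) = jωL/(R + jωL).
Step 3 — Numerator jωL = j·376.2; denominator R + jωL = 16.5 + j376.2.
Step 4 — H = 0.9981 + j0.04378.
Step 5 — Magnitude: |H| = 0.999 (-0.0 dB); phase: φ = 2.5°.

|H| = 0.999 (-0.0 dB), φ = 2.5°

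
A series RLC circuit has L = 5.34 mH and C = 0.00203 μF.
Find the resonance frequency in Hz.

Step 1 — Resonance condition Im(Z)=0 gives ω₀ = 1/√(LC).
Step 2 — ω₀ = 1/√(0.00534·2.03e-09) = 3.037e+05 rad/s.
Step 3 — f₀ = ω₀/(2π) = 4.834e+04 Hz.

f₀ = 4.834e+04 Hz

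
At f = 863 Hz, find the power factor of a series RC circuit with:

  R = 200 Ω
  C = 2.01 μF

Step 1 — Angular frequency: ω = 2π·f = 2π·863 = 5422 rad/s.
Step 2 — Component impedances:
  R: Z = R = 200 Ω
  C: Z = 1/(jωC) = -j/(ω·C) = 0 - j91.75 Ω
Step 3 — Series combination: Z_total = R + C = 200 - j91.75 Ω = 220∠-24.6° Ω.
Step 4 — Power factor: PF = cos(φ) = Re(Z)/|Z| = 200/220.04 = 0.9089.
Step 5 — Type: Im(Z) = -91.75 ⇒ leading (phase φ = -24.6°).

PF = 0.9089 (leading, φ = -24.6°)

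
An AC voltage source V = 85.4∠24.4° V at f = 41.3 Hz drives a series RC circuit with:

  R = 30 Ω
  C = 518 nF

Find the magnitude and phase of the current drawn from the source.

Step 1 — Angular frequency: ω = 2π·f = 2π·41.3 = 259.5 rad/s.
Step 2 — Component impedances:
  R: Z = R = 30 Ω
  C: Z = 1/(jωC) = -j/(ω·C) = 0 - j7439 Ω
Step 3 — Series combination: Z_total = R + C = 30 - j7439 Ω = 7440∠-89.8° Ω.
Step 4 — Source phasor: V = 85.4∠24.4° V = 77.77 + j35.28 V.
Step 5 — Ohm's law: I = V / Z_total = (77.77 + j35.28) / (30 - j7439) = -0.0047 + j0.01047 A.
Step 6 — Convert to polar: |I| = 0.01148 A, ∠I = 114.2°.

I = 0.01148∠114.2° A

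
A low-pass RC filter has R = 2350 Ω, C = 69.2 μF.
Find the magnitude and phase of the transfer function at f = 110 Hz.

Step 1 — Angular frequency: ω = 2π·110 = 691.2 rad/s.
Step 2 — Transfer function: H(jω) = 1/(1 + jωRC).
Step 3 — Denominator: 1 + jωRC = 1 + j·691.2·2350·6.92e-05 = 1 + j112.4.
Step 4 — H = 7.915e-05 - j0.008896.
Step 5 — Magnitude: |H| = 0.008897 (-41.0 dB); phase: φ = -89.5°.

|H| = 0.008897 (-41.0 dB), φ = -89.5°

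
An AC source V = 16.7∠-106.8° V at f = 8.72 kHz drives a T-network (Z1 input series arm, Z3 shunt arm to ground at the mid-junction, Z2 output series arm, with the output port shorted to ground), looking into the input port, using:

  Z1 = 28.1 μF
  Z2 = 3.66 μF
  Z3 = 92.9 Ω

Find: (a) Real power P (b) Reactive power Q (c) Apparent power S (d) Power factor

Step 1 — Angular frequency: ω = 2π·f = 2π·8720 = 5.479e+04 rad/s.
Step 2 — Component impedances:
  Z1: Z = 1/(jωC) = -j/(ω·C) = 0 - j0.6495 Ω
  Z2: Z = 1/(jωC) = -j/(ω·C) = 0 - j4.987 Ω
  Z3: Z = R = 92.9 Ω
Step 3 — With the output port shorted to ground, the output series arm Z2 runs from the junction to ground; the shunt arm Z3 also runs from the junction to ground. They appear in parallel: Z3 || Z2 = 0.2669 - j4.972 Ω.
Step 4 — Series with input arm Z1: Z_in = Z1 + (Z3 || Z2) = 0.2669 - j5.622 Ω = 5.628∠-87.3° Ω.
Step 5 — Source phasor: V = 16.7∠-106.8° V = -4.827 - j15.99 V.
Step 6 — Current: I = V / Z = 2.797 - j0.9913 A = 2.967∠-19.5° A.
Step 7 — Complex power: S = V·I* = 2.35 - j49.5 VA.
Step 8 — Real power: P = Re(S) = 2.35 W.
Step 9 — Reactive power: Q = Im(S) = -49.5 VAR.
Step 10 — Apparent power: |S| = 49.55 VA.
Step 11 — Power factor: PF = P/|S| = 0.04742 (leading).

(a) P = 2.35 W  (b) Q = -49.5 VAR  (c) S = 49.55 VA  (d) PF = 0.04742 (leading)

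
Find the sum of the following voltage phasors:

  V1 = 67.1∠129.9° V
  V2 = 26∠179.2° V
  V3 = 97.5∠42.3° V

Step 1 — Convert each phasor to rectangular form:
  V1 = 67.1·(cos(129.9°) + j·sin(129.9°)) = -43.04 + j51.48 V
  V2 = 26·(cos(179.2°) + j·sin(179.2°)) = -26 + j0.363 V
  V3 = 97.5·(cos(42.3°) + j·sin(42.3°)) = 72.11 + j65.62 V
Step 2 — Sum components: V_total = 3.075 + j117.5 V.
Step 3 — Convert to polar: |V_total| = 117.5 V, ∠V_total = 88.5°.

V_total = 117.5∠88.5° V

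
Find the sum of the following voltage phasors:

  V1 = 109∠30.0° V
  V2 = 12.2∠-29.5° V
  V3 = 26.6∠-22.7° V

Step 1 — Convert each phasor to rectangular form:
  V1 = 109·(cos(30.0°) + j·sin(30.0°)) = 94.4 + j54.5 V
  V2 = 12.2·(cos(-29.5°) + j·sin(-29.5°)) = 10.62 - j6.008 V
  V3 = 26.6·(cos(-22.7°) + j·sin(-22.7°)) = 24.54 - j10.27 V
Step 2 — Sum components: V_total = 129.6 + j38.23 V.
Step 3 — Convert to polar: |V_total| = 135.1 V, ∠V_total = 16.4°.

V_total = 135.1∠16.4° V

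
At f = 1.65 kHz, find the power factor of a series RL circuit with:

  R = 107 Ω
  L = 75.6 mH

Step 1 — Angular frequency: ω = 2π·f = 2π·1650 = 1.037e+04 rad/s.
Step 2 — Component impedances:
  R: Z = R = 107 Ω
  L: Z = jωL = j·1.037e+04·0.0756 = 0 + j783.8 Ω
Step 3 — Series combination: Z_total = R + L = 107 + j783.8 Ω = 791∠82.2° Ω.
Step 4 — Power factor: PF = cos(φ) = Re(Z)/|Z| = 107/791 = 0.1353.
Step 5 — Type: Im(Z) = 783.8 ⇒ lagging (phase φ = 82.2°).

PF = 0.1353 (lagging, φ = 82.2°)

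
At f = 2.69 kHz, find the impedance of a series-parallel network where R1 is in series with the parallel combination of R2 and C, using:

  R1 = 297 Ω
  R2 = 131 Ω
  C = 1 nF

Step 1 — Angular frequency: ω = 2π·f = 2π·2690 = 1.69e+04 rad/s.
Step 2 — Component impedances:
  R1: Z = R = 297 Ω
  R2: Z = R = 131 Ω
  C: Z = 1/(jωC) = -j/(ω·C) = 0 - j5.917e+04 Ω
Step 3 — Parallel branch: R2 || C = 1/(1/R2 + 1/C) = 131 - j0.29 Ω.
Step 4 — Series with R1: Z_total = R1 + (R2 || C) = 428 - j0.29 Ω = 428∠-0.0° Ω.

Z = 428 - j0.29 Ω = 428∠-0.0° Ω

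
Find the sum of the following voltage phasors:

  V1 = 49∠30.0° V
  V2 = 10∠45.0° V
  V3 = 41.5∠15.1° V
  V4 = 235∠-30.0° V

Step 1 — Convert each phasor to rectangular form:
  V1 = 49·(cos(30.0°) + j·sin(30.0°)) = 42.44 + j24.5 V
  V2 = 10·(cos(45.0°) + j·sin(45.0°)) = 7.071 + j7.071 V
  V3 = 41.5·(cos(15.1°) + j·sin(15.1°)) = 40.07 + j10.81 V
  V4 = 235·(cos(-30.0°) + j·sin(-30.0°)) = 203.5 - j117.5 V
Step 2 — Sum components: V_total = 293.1 - j75.12 V.
Step 3 — Convert to polar: |V_total| = 302.6 V, ∠V_total = -14.4°.

V_total = 302.6∠-14.4° V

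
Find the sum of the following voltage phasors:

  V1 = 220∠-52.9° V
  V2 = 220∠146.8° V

Step 1 — Convert each phasor to rectangular form:
  V1 = 220·(cos(-52.9°) + j·sin(-52.9°)) = 132.7 - j175.5 V
  V2 = 220·(cos(146.8°) + j·sin(146.8°)) = -184.1 + j120.5 V
Step 2 — Sum components: V_total = -51.38 - j55 V.
Step 3 — Convert to polar: |V_total| = 75.27 V, ∠V_total = -133.0°.

V_total = 75.27∠-133.0° V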